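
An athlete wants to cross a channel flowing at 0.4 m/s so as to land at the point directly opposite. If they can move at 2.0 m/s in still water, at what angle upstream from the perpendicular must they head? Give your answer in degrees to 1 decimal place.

To cancel the current, the upstream component of the athlete's velocity must equal the flow: 2.0 sin θ = 0.4.
sin θ = 0.4 / 2.0 = 0.2000.
θ = arcsin(0.2000) = 11.537°.

11.5°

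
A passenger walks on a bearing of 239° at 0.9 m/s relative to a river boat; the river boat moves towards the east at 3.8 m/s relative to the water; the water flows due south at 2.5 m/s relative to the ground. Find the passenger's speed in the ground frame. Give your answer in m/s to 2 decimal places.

In east/north components (m/s): passenger relative to river boat = (-0.771, -0.464); river boat relative to water = (3.800, 0.000); water relative to ground = (0.000, -2.500).
Sum = (3.029, -2.964) m/s.
Speed = |(3.029, -2.964)| = 4.237 m/s.

4.24 m/s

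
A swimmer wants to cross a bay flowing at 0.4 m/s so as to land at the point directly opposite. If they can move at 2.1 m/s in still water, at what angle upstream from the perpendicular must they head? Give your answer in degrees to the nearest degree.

11°

To cancel the current, the upstream component of the swimmer's velocity must equal the flow: 2.1 sin θ = 0.4.
sin θ = 0.4 / 2.1 = 0.1905.
θ = arcsin(0.1905) = 10.981°.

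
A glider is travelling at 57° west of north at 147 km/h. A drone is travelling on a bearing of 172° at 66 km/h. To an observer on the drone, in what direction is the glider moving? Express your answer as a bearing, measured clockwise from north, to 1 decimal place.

317.7°

Taking east as x and north as y: glider velocity = (-123.285, 80.062) km/h; drone velocity = (9.185, -65.358) km/h.
Velocity of glider relative to drone = (-123.285, 80.062) − (9.185, -65.358) = (-132.470, 145.420) km/h.
Bearing = atan2(-132.47, 145.42) = 317.67° clockwise from north.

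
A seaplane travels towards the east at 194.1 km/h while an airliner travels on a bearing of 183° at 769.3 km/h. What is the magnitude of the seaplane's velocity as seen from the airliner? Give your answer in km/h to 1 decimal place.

803.2 km/h

Taking east as x and north as y: seaplane velocity = (194.100, 0.000) km/h; airliner velocity = (-40.262, -768.246) km/h.
Velocity of seaplane relative to airliner = (194.100, 0.000) − (-40.262, -768.246) = (234.362, 768.246) km/h.
Magnitude = |(234.362, 768.246)| = 803.198 km/h.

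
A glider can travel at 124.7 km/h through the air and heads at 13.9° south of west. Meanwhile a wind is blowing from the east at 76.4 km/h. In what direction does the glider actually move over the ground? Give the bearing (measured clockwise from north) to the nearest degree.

261°

Taking east as x and north as y: velocity relative to the air = (-121.048, -29.956) km/h; the air relative to ground = (-76.400, 0.000) km/h.
Velocity relative to ground = (-121.048, -29.956) + (-76.400, 0.000) = (-197.448, -29.956) km/h.
Bearing = atan2(-197.45, -29.96) = 261.37° clockwise from north.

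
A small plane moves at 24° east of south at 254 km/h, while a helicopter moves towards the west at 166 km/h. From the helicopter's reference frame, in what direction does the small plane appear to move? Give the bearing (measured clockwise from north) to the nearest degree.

131°

Taking east as x and north as y: small plane velocity = (103.311, -232.041) km/h; helicopter velocity = (-166.000, 0.000) km/h.
Velocity of small plane relative to helicopter = (103.311, -232.041) − (-166.000, 0.000) = (269.311, -232.041) km/h.
Bearing = atan2(269.31, -232.04) = 130.75° clockwise from north.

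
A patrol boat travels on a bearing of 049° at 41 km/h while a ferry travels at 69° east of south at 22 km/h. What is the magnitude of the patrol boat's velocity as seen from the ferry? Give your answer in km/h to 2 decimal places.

Taking east as x and north as y: patrol boat velocity = (30.943, 26.898) km/h; ferry velocity = (20.539, -7.884) km/h.
Velocity of patrol boat relative to ferry = (30.943, 26.898) − (20.539, -7.884) = (10.404, 34.783) km/h.
Magnitude = |(10.404, 34.783)| = 36.305 km/h.

36.31 km/h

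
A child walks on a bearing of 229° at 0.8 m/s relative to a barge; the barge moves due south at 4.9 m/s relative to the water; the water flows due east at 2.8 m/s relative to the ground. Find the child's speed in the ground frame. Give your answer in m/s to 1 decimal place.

5.9 m/s

In east/north components (m/s): child relative to barge = (-0.604, -0.525); barge relative to water = (0.000, -4.900); water relative to ground = (2.800, 0.000).
Sum = (2.196, -5.425) m/s.
Speed = |(2.196, -5.425)| = 5.853 m/s.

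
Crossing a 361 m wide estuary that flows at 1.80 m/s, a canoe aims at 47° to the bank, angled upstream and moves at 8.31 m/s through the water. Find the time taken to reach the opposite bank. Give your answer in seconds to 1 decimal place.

The component of the canoe's velocity perpendicular to the bank is 8.31 × sin 47° = 6.078 m/s.
Only the cross-stream component determines the crossing time; the current contributes nothing perpendicular to the bank.
Time = 361 / 6.078 = 59.399 s.

59.4 s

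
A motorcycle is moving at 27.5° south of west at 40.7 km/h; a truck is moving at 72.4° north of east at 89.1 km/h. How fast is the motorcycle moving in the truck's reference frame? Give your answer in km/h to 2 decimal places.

121.38 km/h

Taking east as x and north as y: motorcycle velocity = (-36.101, -18.793) km/h; truck velocity = (26.941, 84.929) km/h.
Velocity of motorcycle relative to truck = (-36.101, -18.793) − (26.941, 84.929) = (-63.042, -103.722) km/h.
Magnitude = |(-63.042, -103.722)| = 121.378 km/h.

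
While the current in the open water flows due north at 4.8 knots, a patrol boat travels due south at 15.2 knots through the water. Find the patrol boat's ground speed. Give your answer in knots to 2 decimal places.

10.40 knots

Taking east as x and north as y: velocity relative to the water = (0.000, -15.200) knots; the water relative to ground = (0.000, 4.800) knots.
Velocity relative to ground = (0.000, -15.200) + (0.000, 4.800) = (0.000, -10.400) knots.
Speed = |(0.000, -10.400)| = 10.400 knots.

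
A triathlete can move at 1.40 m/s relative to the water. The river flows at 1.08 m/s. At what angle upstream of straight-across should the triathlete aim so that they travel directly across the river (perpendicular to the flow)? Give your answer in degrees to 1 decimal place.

To cancel the current, the upstream component of the triathlete's velocity must equal the flow: 1.40 sin θ = 1.08.
sin θ = 1.08 / 1.40 = 0.7714.
θ = arcsin(0.7714) = 50.482°.

50.5°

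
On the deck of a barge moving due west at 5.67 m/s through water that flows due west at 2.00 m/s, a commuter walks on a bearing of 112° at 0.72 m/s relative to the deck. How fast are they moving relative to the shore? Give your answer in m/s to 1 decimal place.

7.0 m/s

In east/north components (m/s): commuter relative to barge = (0.668, -0.270); barge relative to water = (-5.670, 0.000); water relative to ground = (-2.000, 0.000).
Sum = (-7.002, -0.270) m/s.
Speed = |(-7.002, -0.270)| = 7.008 m/s.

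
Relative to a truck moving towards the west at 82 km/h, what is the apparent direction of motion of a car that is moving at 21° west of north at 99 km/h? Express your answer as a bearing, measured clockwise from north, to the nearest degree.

Taking east as x and north as y: car velocity = (-35.478, 92.424) km/h; truck velocity = (-82.000, 0.000) km/h.
Velocity of car relative to truck = (-35.478, 92.424) − (-82.000, 0.000) = (46.522, 92.424) km/h.
Bearing = atan2(46.52, 92.42) = 26.72° clockwise from north.

027°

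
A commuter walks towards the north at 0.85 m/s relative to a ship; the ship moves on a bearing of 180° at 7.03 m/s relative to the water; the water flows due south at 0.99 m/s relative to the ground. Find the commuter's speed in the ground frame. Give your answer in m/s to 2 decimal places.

7.17 m/s

In east/north components (m/s): commuter relative to ship = (0.000, 0.850); ship relative to water = (0.000, -7.030); water relative to ground = (0.000, -0.990).
Sum = (0.000, -7.170) m/s.
Speed = |(0.000, -7.170)| = 7.170 m/s.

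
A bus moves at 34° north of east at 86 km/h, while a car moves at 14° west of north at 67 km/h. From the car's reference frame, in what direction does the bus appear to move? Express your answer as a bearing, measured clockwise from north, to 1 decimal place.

100.9°

Taking east as x and north as y: bus velocity = (71.297, 48.091) km/h; car velocity = (-16.209, 65.010) km/h.
Velocity of bus relative to car = (71.297, 48.091) − (-16.209, 65.010) = (87.506, -16.919) km/h.
Bearing = atan2(87.51, -16.92) = 100.94° clockwise from north.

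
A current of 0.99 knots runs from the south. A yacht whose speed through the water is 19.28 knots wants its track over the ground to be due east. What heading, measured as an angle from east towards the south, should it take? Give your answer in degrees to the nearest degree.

3°

The current pushes perpendicular to the desired track; the heading must have a component into the current equal to 0.99 knots: 19.28 sin θ = 0.99.
sin θ = 0.0513, so θ = 2.943°.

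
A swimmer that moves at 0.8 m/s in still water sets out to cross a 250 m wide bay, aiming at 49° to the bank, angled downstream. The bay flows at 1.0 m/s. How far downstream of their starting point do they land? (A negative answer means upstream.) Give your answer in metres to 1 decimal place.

631.4 m

Perpendicular speed = 0.604 m/s; crossing time = 250 / 0.604 = 414.067 s.
Net downstream speed = 1.525 m/s.
Drift = 1.525 × 414.067 = 631.388 m (downstream).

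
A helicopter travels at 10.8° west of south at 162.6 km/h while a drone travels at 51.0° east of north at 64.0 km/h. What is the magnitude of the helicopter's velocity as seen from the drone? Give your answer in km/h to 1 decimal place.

215.5 km/h

Taking east as x and north as y: helicopter velocity = (-30.468, -159.720) km/h; drone velocity = (49.737, 40.277) km/h.
Velocity of helicopter relative to drone = (-30.468, -159.720) − (49.737, 40.277) = (-80.206, -199.996) km/h.
Magnitude = |(-80.206, -199.996)| = 215.480 km/h.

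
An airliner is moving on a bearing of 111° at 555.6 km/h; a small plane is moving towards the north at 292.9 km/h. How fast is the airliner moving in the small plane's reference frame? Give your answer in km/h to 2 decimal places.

Taking east as x and north as y: airliner velocity = (518.697, -199.109) km/h; small plane velocity = (0.000, 292.900) km/h.
Velocity of airliner relative to small plane = (518.697, -199.109) − (0.000, 292.900) = (518.697, -492.009) km/h.
Magnitude = |(518.697, -492.009)| = 714.927 km/h.

714.93 km/h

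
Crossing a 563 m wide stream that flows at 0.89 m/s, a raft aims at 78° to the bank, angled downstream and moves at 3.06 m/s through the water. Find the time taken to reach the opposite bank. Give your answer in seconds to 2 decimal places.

188.10 s

The component of the raft's velocity perpendicular to the bank is 3.06 × sin 78° = 2.993 m/s.
The current is parallel to the bank, so it does not affect the crossing time.
Time = 563 / 2.993 = 188.097 s.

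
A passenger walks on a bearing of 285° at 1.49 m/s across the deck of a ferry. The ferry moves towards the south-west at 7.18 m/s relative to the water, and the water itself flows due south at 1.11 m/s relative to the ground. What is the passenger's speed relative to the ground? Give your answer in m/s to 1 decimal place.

8.7 m/s

In east/north components (m/s): passenger relative to ferry = (-1.439, 0.386); ferry relative to water = (-5.077, -5.077); water relative to ground = (0.000, -1.110).
Sum = (-6.516, -5.801) m/s.
Speed = |(-6.516, -5.801)| = 8.725 m/s.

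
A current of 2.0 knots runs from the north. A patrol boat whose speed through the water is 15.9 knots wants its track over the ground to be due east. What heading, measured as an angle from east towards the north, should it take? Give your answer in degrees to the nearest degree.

7°

The current pushes perpendicular to the desired track; the heading must have a component into the current equal to 2.0 knots: 15.9 sin θ = 2.0.
sin θ = 0.1258, so θ = 7.226°.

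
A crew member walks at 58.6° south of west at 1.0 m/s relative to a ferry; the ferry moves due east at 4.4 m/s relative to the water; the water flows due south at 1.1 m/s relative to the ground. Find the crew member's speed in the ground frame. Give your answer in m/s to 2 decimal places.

In east/north components (m/s): crew member relative to ferry = (-0.521, -0.854); ferry relative to water = (4.400, 0.000); water relative to ground = (0.000, -1.100).
Sum = (3.879, -1.954) m/s.
Speed = |(3.879, -1.954)| = 4.343 m/s.

4.34 m/s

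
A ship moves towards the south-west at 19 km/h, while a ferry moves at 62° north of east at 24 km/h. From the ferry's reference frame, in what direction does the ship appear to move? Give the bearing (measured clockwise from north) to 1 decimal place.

Taking east as x and north as y: ship velocity = (-13.435, -13.435) km/h; ferry velocity = (11.267, 21.191) km/h.
Velocity of ship relative to ferry = (-13.435, -13.435) − (11.267, 21.191) = (-24.702, -34.626) km/h.
Bearing = atan2(-24.70, -34.63) = 215.50° clockwise from north.

215.5°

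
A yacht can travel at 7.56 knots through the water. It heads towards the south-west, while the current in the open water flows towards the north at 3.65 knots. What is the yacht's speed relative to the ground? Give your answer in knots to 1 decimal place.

Taking east as x and north as y: velocity relative to the water = (-5.346, -5.346) knots; the water relative to ground = (0.000, 3.650) knots.
Velocity relative to ground = (-5.346, -5.346) + (0.000, 3.650) = (-5.346, -1.696) knots.
Speed = |(-5.346, -1.696)| = 5.608 knots.

5.6 knots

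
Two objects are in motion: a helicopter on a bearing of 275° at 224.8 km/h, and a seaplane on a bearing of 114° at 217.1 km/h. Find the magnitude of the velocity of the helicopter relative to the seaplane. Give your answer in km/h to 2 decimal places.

435.84 km/h

Taking east as x and north as y: helicopter velocity = (-223.945, 19.593) km/h; seaplane velocity = (198.331, -88.303) km/h.
Velocity of helicopter relative to seaplane = (-223.945, 19.593) − (198.331, -88.303) = (-422.275, 107.895) km/h.
Magnitude = |(-422.275, 107.895)| = 435.841 km/h.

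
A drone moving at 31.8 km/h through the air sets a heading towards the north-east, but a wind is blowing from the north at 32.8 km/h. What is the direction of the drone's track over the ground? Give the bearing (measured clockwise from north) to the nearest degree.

Taking east as x and north as y: velocity relative to the air = (22.486, 22.486) km/h; the air relative to ground = (0.000, -32.800) km/h.
Velocity relative to ground = (22.486, 22.486) + (0.000, -32.800) = (22.486, -10.314) km/h.
Bearing = atan2(22.49, -10.31) = 114.64° clockwise from north.

115°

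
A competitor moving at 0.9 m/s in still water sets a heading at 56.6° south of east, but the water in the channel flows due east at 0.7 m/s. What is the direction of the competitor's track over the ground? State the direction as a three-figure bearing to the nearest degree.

Taking east as x and north as y: velocity relative to the water = (0.495, -0.751) m/s; the water relative to ground = (0.700, 0.000) m/s.
Velocity relative to ground = (0.495, -0.751) + (0.700, 0.000) = (1.195, -0.751) m/s.
Bearing = atan2(1.20, -0.75) = 122.15° clockwise from north.

122°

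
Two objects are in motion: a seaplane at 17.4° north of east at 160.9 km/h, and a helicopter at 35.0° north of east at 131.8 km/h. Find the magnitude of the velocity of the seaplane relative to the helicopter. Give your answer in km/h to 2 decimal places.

Taking east as x and north as y: seaplane velocity = (153.537, 48.116) km/h; helicopter velocity = (107.964, 75.597) km/h.
Velocity of seaplane relative to helicopter = (153.537, 48.116) − (107.964, 75.597) = (45.573, -27.482) km/h.
Magnitude = |(45.573, -27.482)| = 53.218 km/h.

53.22 km/h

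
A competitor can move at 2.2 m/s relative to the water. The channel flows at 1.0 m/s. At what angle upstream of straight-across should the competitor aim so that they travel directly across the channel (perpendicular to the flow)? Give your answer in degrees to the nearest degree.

To cancel the current, the upstream component of the competitor's velocity must equal the flow: 2.2 sin θ = 1.0.
sin θ = 1.0 / 2.2 = 0.4545.
θ = arcsin(0.4545) = 27.036°.

27°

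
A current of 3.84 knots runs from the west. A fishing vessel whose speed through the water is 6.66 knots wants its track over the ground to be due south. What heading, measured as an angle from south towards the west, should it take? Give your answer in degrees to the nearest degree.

35°

The current pushes perpendicular to the desired track; the heading must have a component into the current equal to 3.84 knots: 6.66 sin θ = 3.84.
sin θ = 0.5766, so θ = 35.210°.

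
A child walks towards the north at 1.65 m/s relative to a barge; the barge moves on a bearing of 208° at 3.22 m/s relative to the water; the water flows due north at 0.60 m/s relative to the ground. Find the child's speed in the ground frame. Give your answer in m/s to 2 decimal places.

In east/north components (m/s): child relative to barge = (0.000, 1.650); barge relative to water = (-1.512, -2.843); water relative to ground = (0.000, 0.600).
Sum = (-1.512, -0.593) m/s.
Speed = |(-1.512, -0.593)| = 1.624 m/s.

1.62 m/s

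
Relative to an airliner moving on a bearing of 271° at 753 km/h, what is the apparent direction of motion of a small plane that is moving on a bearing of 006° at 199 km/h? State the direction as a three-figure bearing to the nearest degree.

077°

Taking east as x and north as y: small plane velocity = (20.801, 197.910) km/h; airliner velocity = (-752.885, 13.142) km/h.
Velocity of small plane relative to airliner = (20.801, 197.910) − (-752.885, 13.142) = (773.686, 184.768) km/h.
Bearing = atan2(773.69, 184.77) = 76.57° clockwise from north.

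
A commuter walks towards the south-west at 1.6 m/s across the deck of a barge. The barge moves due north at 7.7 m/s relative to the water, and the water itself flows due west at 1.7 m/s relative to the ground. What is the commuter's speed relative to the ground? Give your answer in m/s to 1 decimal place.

In east/north components (m/s): commuter relative to barge = (-1.131, -1.131); barge relative to water = (0.000, 7.700); water relative to ground = (-1.700, 0.000).
Sum = (-2.831, 6.569) m/s.
Speed = |(-2.831, 6.569)| = 7.153 m/s.

7.2 m/s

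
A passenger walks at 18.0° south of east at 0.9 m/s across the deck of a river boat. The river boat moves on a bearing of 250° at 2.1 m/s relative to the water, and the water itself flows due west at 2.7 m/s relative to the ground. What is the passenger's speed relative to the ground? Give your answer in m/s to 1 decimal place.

In east/north components (m/s): passenger relative to river boat = (0.856, -0.278); river boat relative to water = (-1.973, -0.718); water relative to ground = (-2.700, 0.000).
Sum = (-3.817, -0.996) m/s.
Speed = |(-3.817, -0.996)| = 3.945 m/s.

3.9 m/s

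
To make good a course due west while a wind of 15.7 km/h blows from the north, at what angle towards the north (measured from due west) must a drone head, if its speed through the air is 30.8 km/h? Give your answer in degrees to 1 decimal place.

The wind pushes perpendicular to the desired track; the heading must have a component into the wind equal to 15.7 km/h: 30.8 sin θ = 15.7.
sin θ = 0.5097, so θ = 30.647°.

30.6°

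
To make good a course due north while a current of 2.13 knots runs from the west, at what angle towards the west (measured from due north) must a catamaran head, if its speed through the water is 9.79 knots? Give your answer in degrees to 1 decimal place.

The current pushes perpendicular to the desired track; the heading must have a component into the current equal to 2.13 knots: 9.79 sin θ = 2.13.
sin θ = 0.2176, so θ = 12.566°.

12.6°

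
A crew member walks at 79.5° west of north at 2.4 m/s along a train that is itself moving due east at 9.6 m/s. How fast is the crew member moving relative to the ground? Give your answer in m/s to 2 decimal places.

7.25 m/s

Taking east as x and north as y: train velocity = (9.600, 0.000) m/s; crew member velocity relative to train = (-2.360, 0.437) m/s.
Velocity relative to ground = (9.600, 0.000) + (-2.360, 0.437) = (7.240, 0.437) m/s.
Speed = |(7.240, 0.437)| = 7.253 m/s.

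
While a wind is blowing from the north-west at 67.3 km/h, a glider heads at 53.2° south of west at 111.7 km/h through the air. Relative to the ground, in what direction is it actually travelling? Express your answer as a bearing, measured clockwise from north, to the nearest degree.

188°

Taking east as x and north as y: velocity relative to the air = (-66.911, -89.442) km/h; the air relative to ground = (47.588, -47.588) km/h.
Velocity relative to ground = (-66.911, -89.442) + (47.588, -47.588) = (-19.323, -137.030) km/h.
Bearing = atan2(-19.32, -137.03) = 188.03° clockwise from north.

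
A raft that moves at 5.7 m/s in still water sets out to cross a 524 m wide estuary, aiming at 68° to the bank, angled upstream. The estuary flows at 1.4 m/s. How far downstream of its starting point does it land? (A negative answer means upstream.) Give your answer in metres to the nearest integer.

-73 m

Perpendicular speed = 5.285 m/s; crossing time = 524 / 5.285 = 99.150 s.
Net downstream speed = -0.735 m/s.
Drift = -0.735 × 99.150 = -72.900 m (upstream).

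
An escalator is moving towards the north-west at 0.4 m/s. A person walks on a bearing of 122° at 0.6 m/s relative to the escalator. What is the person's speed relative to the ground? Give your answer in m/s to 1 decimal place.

Taking east as x and north as y: escalator velocity = (-0.283, 0.283) m/s; person velocity relative to escalator = (0.509, -0.318) m/s.
Velocity relative to ground = (-0.283, 0.283) + (0.509, -0.318) = (0.226, -0.035) m/s.
Speed = |(0.226, -0.035)| = 0.229 m/s.

0.2 m/s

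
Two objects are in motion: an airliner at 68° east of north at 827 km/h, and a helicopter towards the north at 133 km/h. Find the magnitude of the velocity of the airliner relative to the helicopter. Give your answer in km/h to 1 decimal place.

Taking east as x and north as y: airliner velocity = (766.781, 309.800) km/h; helicopter velocity = (0.000, 133.000) km/h.
Velocity of airliner relative to helicopter = (766.781, 309.800) − (0.000, 133.000) = (766.781, 176.800) km/h.
Magnitude = |(766.781, 176.800)| = 786.900 km/h.

786.9 km/h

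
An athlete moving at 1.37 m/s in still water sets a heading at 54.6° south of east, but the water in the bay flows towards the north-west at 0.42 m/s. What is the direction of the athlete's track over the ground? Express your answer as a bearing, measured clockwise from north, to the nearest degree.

149°

Taking east as x and north as y: velocity relative to the water = (0.794, -1.117) m/s; the water relative to ground = (-0.297, 0.297) m/s.
Velocity relative to ground = (0.794, -1.117) + (-0.297, 0.297) = (0.497, -0.820) m/s.
Bearing = atan2(0.50, -0.82) = 148.79° clockwise from north.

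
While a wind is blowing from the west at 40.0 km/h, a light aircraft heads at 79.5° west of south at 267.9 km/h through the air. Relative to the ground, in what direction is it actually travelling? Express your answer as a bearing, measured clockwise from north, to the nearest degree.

258°

Taking east as x and north as y: velocity relative to the air = (-263.414, -48.821) km/h; the air relative to ground = (40.000, 0.000) km/h.
Velocity relative to ground = (-263.414, -48.821) + (40.000, 0.000) = (-223.414, -48.821) km/h.
Bearing = atan2(-223.41, -48.82) = 257.67° clockwise from north.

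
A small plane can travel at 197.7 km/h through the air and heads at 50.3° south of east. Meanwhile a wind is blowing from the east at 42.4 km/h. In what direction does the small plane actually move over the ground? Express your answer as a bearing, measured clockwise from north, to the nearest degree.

151°

Taking east as x and north as y: velocity relative to the air = (126.284, -152.110) km/h; the air relative to ground = (-42.400, 0.000) km/h.
Velocity relative to ground = (126.284, -152.110) + (-42.400, 0.000) = (83.884, -152.110) km/h.
Bearing = atan2(83.88, -152.11) = 151.12° clockwise from north.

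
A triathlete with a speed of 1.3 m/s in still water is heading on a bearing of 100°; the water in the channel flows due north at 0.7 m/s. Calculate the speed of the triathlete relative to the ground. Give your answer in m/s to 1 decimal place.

1.4 m/s

Taking east as x and north as y: velocity relative to the water = (1.280, -0.226) m/s; the water relative to ground = (0.000, 0.700) m/s.
Velocity relative to ground = (1.280, -0.226) + (0.000, 0.700) = (1.280, 0.474) m/s.
Speed = |(1.280, 0.474)| = 1.365 m/s.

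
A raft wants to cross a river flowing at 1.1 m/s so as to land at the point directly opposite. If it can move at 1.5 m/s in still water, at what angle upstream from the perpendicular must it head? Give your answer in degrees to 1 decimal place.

To cancel the current, the upstream component of the raft's velocity must equal the flow: 1.5 sin θ = 1.1.
sin θ = 1.1 / 1.5 = 0.7333.
θ = arcsin(0.7333) = 47.167°.

47.2°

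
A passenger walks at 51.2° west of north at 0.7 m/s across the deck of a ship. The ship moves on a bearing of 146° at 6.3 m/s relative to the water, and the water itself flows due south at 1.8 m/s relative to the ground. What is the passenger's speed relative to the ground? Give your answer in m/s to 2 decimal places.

7.23 m/s

In east/north components (m/s): passenger relative to ship = (-0.546, 0.439); ship relative to water = (3.523, -5.223); water relative to ground = (0.000, -1.800).
Sum = (2.977, -6.584) m/s.
Speed = |(2.977, -6.584)| = 7.226 m/s.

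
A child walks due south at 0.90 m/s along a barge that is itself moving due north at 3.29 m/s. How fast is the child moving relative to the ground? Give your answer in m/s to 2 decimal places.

2.39 m/s

Taking east as x and north as y: barge velocity = (0.000, 3.290) m/s; child velocity relative to barge = (0.000, -0.900) m/s.
Velocity relative to ground = (0.000, 3.290) + (0.000, -0.900) = (0.000, 2.390) m/s.
Speed = |(0.000, 2.390)| = 2.390 m/s.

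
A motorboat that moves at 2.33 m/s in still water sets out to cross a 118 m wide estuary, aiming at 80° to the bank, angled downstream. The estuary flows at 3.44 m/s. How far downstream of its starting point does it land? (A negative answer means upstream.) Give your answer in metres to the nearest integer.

198 m

Perpendicular speed = 2.295 m/s; crossing time = 118 / 2.295 = 51.425 s.
Net downstream speed = 3.845 m/s.
Drift = 3.845 × 51.425 = 197.709 m (downstream).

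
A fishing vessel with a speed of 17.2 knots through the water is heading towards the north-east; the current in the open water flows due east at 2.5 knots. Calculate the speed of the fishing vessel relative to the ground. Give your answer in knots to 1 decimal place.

Taking east as x and north as y: velocity relative to the water = (12.162, 12.162) knots; the water relative to ground = (2.500, 0.000) knots.
Velocity relative to ground = (12.162, 12.162) + (2.500, 0.000) = (14.662, 12.162) knots.
Speed = |(14.662, 12.162)| = 19.050 knots.

19.0 knots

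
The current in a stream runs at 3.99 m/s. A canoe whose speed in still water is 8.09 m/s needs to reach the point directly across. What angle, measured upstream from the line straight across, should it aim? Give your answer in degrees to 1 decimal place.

29.6°

To cancel the current, the upstream component of the canoe's velocity must equal the flow: 8.09 sin θ = 3.99.
sin θ = 3.99 / 8.09 = 0.4932.
θ = arcsin(0.4932) = 29.551°.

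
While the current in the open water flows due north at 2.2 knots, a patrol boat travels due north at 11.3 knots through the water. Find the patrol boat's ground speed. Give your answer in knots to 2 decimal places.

Taking east as x and north as y: velocity relative to the water = (0.000, 11.300) knots; the water relative to ground = (0.000, 2.200) knots.
Velocity relative to ground = (0.000, 11.300) + (0.000, 2.200) = (0.000, 13.500) knots.
Speed = |(0.000, 13.500)| = 13.500 knots.

13.50 knots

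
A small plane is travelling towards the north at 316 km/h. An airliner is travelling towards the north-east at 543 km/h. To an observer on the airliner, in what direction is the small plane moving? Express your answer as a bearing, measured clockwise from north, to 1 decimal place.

260.0°

Taking east as x and north as y: small plane velocity = (0.000, 316.000) km/h; airliner velocity = (383.959, 383.959) km/h.
Velocity of small plane relative to airliner = (0.000, 316.000) − (383.959, 383.959) = (-383.959, -67.959) km/h.
Bearing = atan2(-383.96, -67.96) = 259.96° clockwise from north.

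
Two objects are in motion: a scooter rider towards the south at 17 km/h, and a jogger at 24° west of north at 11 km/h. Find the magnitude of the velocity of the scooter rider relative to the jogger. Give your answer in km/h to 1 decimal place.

Taking east as x and north as y: scooter rider velocity = (0.000, -17.000) km/h; jogger velocity = (-4.474, 10.049) km/h.
Velocity of scooter rider relative to jogger = (0.000, -17.000) − (-4.474, 10.049) = (4.474, -27.049) km/h.
Magnitude = |(4.474, -27.049)| = 27.417 km/h.

27.4 km/h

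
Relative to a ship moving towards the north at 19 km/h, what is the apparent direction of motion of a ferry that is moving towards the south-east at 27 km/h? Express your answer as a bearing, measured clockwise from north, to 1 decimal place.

153.4°

Taking east as x and north as y: ferry velocity = (19.092, -19.092) km/h; ship velocity = (0.000, 19.000) km/h.
Velocity of ferry relative to ship = (19.092, -19.092) − (0.000, 19.000) = (19.092, -38.092) km/h.
Bearing = atan2(19.09, -38.09) = 153.38° clockwise from north.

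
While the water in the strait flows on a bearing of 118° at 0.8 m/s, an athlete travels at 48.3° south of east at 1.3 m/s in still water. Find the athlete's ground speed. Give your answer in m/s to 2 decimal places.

Taking east as x and north as y: velocity relative to the water = (0.865, -0.971) m/s; the water relative to ground = (0.706, -0.376) m/s.
Velocity relative to ground = (0.865, -0.971) + (0.706, -0.376) = (1.571, -1.346) m/s.
Speed = |(1.571, -1.346)| = 2.069 m/s.

2.07 m/s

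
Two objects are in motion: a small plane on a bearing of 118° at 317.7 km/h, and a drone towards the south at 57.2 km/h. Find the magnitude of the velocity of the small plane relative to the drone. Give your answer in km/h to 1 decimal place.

Taking east as x and north as y: small plane velocity = (280.512, -149.151) km/h; drone velocity = (0.000, -57.200) km/h.
Velocity of small plane relative to drone = (280.512, -149.151) − (0.000, -57.200) = (280.512, -91.951) km/h.
Magnitude = |(280.512, -91.951)| = 295.199 km/h.

295.2 km/h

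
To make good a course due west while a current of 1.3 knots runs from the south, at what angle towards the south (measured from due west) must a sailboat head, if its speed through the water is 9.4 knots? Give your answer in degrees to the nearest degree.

8°

The current pushes perpendicular to the desired track; the heading must have a component into the current equal to 1.3 knots: 9.4 sin θ = 1.3.
sin θ = 0.1383, so θ = 7.949°.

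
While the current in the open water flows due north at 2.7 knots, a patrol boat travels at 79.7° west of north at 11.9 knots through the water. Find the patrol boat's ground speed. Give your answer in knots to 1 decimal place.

12.7 knots

Taking east as x and north as y: velocity relative to the water = (-11.708, 2.128) knots; the water relative to ground = (0.000, 2.700) knots.
Velocity relative to ground = (-11.708, 2.128) + (0.000, 2.700) = (-11.708, 4.828) knots.
Speed = |(-11.708, 4.828)| = 12.665 knots.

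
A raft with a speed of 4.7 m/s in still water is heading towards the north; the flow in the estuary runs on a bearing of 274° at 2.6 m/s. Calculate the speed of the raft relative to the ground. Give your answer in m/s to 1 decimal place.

5.5 m/s

Taking east as x and north as y: velocity relative to the water = (0.000, 4.700) m/s; the water relative to ground = (-2.594, 0.181) m/s.
Velocity relative to ground = (0.000, 4.700) + (-2.594, 0.181) = (-2.594, 4.881) m/s.
Speed = |(-2.594, 4.881)| = 5.528 m/s.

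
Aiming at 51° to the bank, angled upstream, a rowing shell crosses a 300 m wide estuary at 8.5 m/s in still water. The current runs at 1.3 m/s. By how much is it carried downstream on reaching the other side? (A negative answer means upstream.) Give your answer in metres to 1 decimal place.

Perpendicular speed = 6.606 m/s; crossing time = 300 / 6.606 = 45.415 s.
Net downstream speed = -4.049 m/s.
Drift = -4.049 × 45.415 = -183.896 m (upstream).

-183.9 m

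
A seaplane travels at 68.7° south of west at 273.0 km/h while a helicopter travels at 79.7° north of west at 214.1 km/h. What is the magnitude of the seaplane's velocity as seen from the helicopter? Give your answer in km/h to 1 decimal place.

Taking east as x and north as y: seaplane velocity = (-99.168, -254.352) km/h; helicopter velocity = (-38.282, 210.650) km/h.
Velocity of seaplane relative to helicopter = (-99.168, -254.352) − (-38.282, 210.650) = (-60.886, -465.001) km/h.
Magnitude = |(-60.886, -465.001)| = 468.971 km/h.

469.0 km/h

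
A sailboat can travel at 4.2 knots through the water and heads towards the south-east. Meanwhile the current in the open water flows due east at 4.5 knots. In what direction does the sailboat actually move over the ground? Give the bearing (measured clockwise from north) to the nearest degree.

Taking east as x and north as y: velocity relative to the water = (2.970, -2.970) knots; the water relative to ground = (4.500, 0.000) knots.
Velocity relative to ground = (2.970, -2.970) + (4.500, 0.000) = (7.470, -2.970) knots.
Bearing = atan2(7.47, -2.97) = 111.68° clockwise from north.

112°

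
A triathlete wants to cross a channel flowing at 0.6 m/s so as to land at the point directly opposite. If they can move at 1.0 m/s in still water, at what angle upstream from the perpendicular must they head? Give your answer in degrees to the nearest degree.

To cancel the current, the upstream component of the triathlete's velocity must equal the flow: 1.0 sin θ = 0.6.
sin θ = 0.6 / 1.0 = 0.6000.
θ = arcsin(0.6000) = 36.870°.

37°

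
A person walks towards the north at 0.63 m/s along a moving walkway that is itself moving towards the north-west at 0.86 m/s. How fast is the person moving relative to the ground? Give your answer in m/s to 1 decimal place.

1.4 m/s

Taking east as x and north as y: moving walkway velocity = (-0.608, 0.608) m/s; person velocity relative to moving walkway = (0.000, 0.630) m/s.
Velocity relative to ground = (-0.608, 0.608) + (0.000, 0.630) = (-0.608, 1.238) m/s.
Speed = |(-0.608, 1.238)| = 1.379 m/s.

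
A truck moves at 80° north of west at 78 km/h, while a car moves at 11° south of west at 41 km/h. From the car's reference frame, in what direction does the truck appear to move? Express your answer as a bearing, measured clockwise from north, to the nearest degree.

018°

Taking east as x and north as y: truck velocity = (-13.545, 76.815) km/h; car velocity = (-40.247, -7.823) km/h.
Velocity of truck relative to car = (-13.545, 76.815) − (-40.247, -7.823) = (26.702, 84.638) km/h.
Bearing = atan2(26.70, 84.64) = 17.51° clockwise from north.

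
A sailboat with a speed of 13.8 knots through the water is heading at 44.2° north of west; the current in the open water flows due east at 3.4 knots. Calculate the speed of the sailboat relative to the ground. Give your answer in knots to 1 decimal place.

11.6 knots

Taking east as x and north as y: velocity relative to the water = (-9.893, 9.621) knots; the water relative to ground = (3.400, 0.000) knots.
Velocity relative to ground = (-9.893, 9.621) + (3.400, 0.000) = (-6.493, 9.621) knots.
Speed = |(-6.493, 9.621)| = 11.607 knots.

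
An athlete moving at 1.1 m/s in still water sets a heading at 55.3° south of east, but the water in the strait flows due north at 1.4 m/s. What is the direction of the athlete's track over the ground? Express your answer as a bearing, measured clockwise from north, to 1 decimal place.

Taking east as x and north as y: velocity relative to the water = (0.626, -0.904) m/s; the water relative to ground = (0.000, 1.400) m/s.
Velocity relative to ground = (0.626, -0.904) + (0.000, 1.400) = (0.626, 0.496) m/s.
Bearing = atan2(0.63, 0.50) = 51.64° clockwise from north.

051.6°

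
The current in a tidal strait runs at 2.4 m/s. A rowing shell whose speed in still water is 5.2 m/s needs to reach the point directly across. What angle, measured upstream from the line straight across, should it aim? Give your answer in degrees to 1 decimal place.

To cancel the current, the upstream component of the rowing shell's velocity must equal the flow: 5.2 sin θ = 2.4.
sin θ = 2.4 / 5.2 = 0.4615.
θ = arcsin(0.4615) = 27.486°.

27.5°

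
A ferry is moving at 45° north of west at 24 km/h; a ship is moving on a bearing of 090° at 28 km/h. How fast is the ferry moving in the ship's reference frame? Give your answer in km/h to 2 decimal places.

48.07 km/h

Taking east as x and north as y: ferry velocity = (-16.971, 16.971) km/h; ship velocity = (28.000, 0.000) km/h.
Velocity of ferry relative to ship = (-16.971, 16.971) − (28.000, 0.000) = (-44.971, 16.971) km/h.
Magnitude = |(-44.971, 16.971)| = 48.066 km/h.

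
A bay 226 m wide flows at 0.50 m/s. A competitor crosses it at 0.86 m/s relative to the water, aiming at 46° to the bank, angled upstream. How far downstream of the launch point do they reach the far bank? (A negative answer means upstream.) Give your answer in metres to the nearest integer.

-36 m

Perpendicular speed = 0.619 m/s; crossing time = 226 / 0.619 = 365.322 s.
Net downstream speed = -0.097 m/s.
Drift = -0.097 × 365.322 = -35.585 m (upstream).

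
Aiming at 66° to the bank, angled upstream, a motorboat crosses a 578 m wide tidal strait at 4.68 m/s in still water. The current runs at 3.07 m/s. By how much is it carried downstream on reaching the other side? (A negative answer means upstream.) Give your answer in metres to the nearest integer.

158 m

Perpendicular speed = 4.275 m/s; crossing time = 578 / 4.275 = 135.192 s.
Net downstream speed = 1.166 m/s.
Drift = 1.166 × 135.192 = 157.698 m (downstream).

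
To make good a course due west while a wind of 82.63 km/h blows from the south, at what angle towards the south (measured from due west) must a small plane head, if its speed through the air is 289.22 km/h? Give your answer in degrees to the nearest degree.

17°

The wind pushes perpendicular to the desired track; the heading must have a component into the wind equal to 82.63 km/h: 289.22 sin θ = 82.63.
sin θ = 0.2857, so θ = 16.601°.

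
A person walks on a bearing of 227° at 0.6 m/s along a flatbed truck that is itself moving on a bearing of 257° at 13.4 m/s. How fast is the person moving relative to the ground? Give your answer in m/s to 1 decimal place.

Taking east as x and north as y: flatbed truck velocity = (-13.057, -3.014) m/s; person velocity relative to flatbed truck = (-0.439, -0.409) m/s.
Velocity relative to ground = (-13.057, -3.014) + (-0.439, -0.409) = (-13.495, -3.424) m/s.
Speed = |(-13.495, -3.424)| = 13.923 m/s.

13.9 m/s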